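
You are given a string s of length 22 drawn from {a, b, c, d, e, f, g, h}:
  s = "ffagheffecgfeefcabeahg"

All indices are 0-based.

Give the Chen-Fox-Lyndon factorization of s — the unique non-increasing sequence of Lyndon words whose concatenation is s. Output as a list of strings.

["f", "f", "agheffecgfeefc", "abeahg"]

emit factor 1: 'f' (i=0, period=1)
emit factor 2: 'f' (i=1, period=1)
emit factor 3: 'agheffecgfeefc' (i=2, period=14)
emit factor 4: 'abeahg' (i=16, period=6)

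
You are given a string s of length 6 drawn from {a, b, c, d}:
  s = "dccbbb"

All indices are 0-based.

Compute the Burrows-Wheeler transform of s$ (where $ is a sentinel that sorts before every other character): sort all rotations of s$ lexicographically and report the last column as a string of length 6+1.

bbbccd$

rank  rotation last
    0  $dccbbb  b
    1  b$dccbb  b
    2  bb$dccb  b
    3  bbb$dcc  c
    4  cbbb$dc  c
    5  ccbbb$d  d
    6  dccbbb$  $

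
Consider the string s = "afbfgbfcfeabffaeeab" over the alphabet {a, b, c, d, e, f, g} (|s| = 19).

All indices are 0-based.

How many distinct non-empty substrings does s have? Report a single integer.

rank→(start, suffix):
  0 → (17, 'ab')
  1 → (10, 'abffaeeab')
  2 → (14, 'aeeab')
  3 → (0, 'afbfgbfcfeabffaeeab')
  4 → (18, 'b')
  5 → (5, 'bfcfeabffaeeab')
  6 → (11, 'bffaeeab')
  7 → (2, 'bfgbfcfeabffaeeab')
  8 → (7, 'cfeabffaeeab')
  9 → (16, 'eab')
  10 → (9, 'eabffaeeab')
  11 → (15, 'eeab')
  12 → (13, 'faeeab')
  13 → (1, 'fbfgbfcfeabffaeeab')
  14 → (6, 'fcfeabffaeeab')
  15 → (8, 'feabffaeeab')
  16 → (12, 'ffaeeab')
  17 → (3, 'fgbfcfeabffaeeab')
  18 → (4, 'gbfcfeabffaeeab')

SA = [17, 10, 14, 0, 18, 5, 11, 2, 7, 16, 9, 15, 13, 1, 6, 8, 12, 3, 4]
[i] adj suffixes → lcp
  [1] 17/10 → 2 ('ab')
  [2] 10/14 → 1 ('a')
  [3] 14/0 → 1 ('a')
  [4] 0/18 → 0 ('')
  [5] 18/5 → 1 ('b')
  [6] 5/11 → 2 ('bf')
  [7] 11/2 → 2 ('bf')
  [8] 2/7 → 0 ('')
  [9] 7/16 → 0 ('')
  [10] 16/9 → 3 ('eab')
  [11] 9/15 → 1 ('e')
  [12] 15/13 → 0 ('')
  [13] 13/1 → 1 ('f')
  [14] 1/6 → 1 ('f')
  [15] 6/8 → 1 ('f')
  [16] 8/12 → 1 ('f')
  [17] 12/3 → 1 ('f')
  [18] 3/4 → 0 ('')

n(n+1)/2 = 19·20/2 = 190
Σ LCP = 0 + 2 + 1 + 1 + 0 + 1 + 2 + 2 + 0 + 0 + 3 + 1 + 0 + 1 + 1 + 1 + 1 + 1 + 0 = 18
distinct = 190 − 18 = 172

172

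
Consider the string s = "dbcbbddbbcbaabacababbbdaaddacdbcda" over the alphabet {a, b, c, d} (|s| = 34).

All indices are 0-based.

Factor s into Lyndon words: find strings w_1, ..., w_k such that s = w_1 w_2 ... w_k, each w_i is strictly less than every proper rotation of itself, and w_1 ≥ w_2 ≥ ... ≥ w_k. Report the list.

emit factor 1: 'd' (i=0, period=1)
emit factor 2: 'bc' (i=1, period=2)
emit factor 3: 'bbdd' (i=3, period=4)
emit factor 4: 'bbc' (i=7, period=3)
emit factor 5: 'b' (i=10, period=1)
emit factor 6: 'aabacababbbdaaddacdbcd' (i=11, period=22)
emit factor 7: 'a' (i=33, period=1)

["d", "bc", "bbdd", "bbc", "b", "aabacababbbdaaddacdbcd", "a"]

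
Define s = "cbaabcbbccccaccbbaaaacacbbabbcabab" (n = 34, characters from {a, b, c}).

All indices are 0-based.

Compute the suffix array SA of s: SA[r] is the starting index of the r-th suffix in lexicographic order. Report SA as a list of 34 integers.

[17, 18, 2, 19, 32, 30, 26, 3, 20, 22, 12, 33, 16, 1, 31, 25, 15, 24, 27, 6, 28, 4, 7, 29, 21, 11, 0, 14, 23, 5, 10, 13, 9, 8]

rank | idx | suffix
   0 |  17 | aaaacacbbabbcabab
   1 |  18 | aaacacbbabbcabab
   2 |   2 | aabcbbccccaccbbaaaacacbbabbcabab
   3 |  19 | aacacbbabbcabab
   4 |  32 | ab
   5 |  30 | abab
   6 |  26 | abbcabab
   7 |   3 | abcbbccccaccbbaaaacacbbabbcabab
   8 |  20 | acacbbabbcabab
   9 |  22 | acbbabbcabab
  10 |  12 | accbbaaaacacbbabbcabab
  11 |  33 | b
  12 |  16 | baaaacacbbabbcabab
  13 |   1 | baabcbbccccaccbbaaaacacbbabbcabab
  14 |  31 | bab
  15 |  25 | babbcabab
  16 |  15 | bbaaaacacbbabbcabab
  17 |  24 | bbabbcabab
  18 |  27 | bbcabab
  19 |   6 | bbccccaccbbaaaacacbbabbcabab
  20 |  28 | bcabab
  21 |   4 | bcbbccccaccbbaaaacacbbabbcabab
  22 |   7 | bccccaccbbaaaacacbbabbcabab
  23 |  29 | cabab
  24 |  21 | cacbbabbcabab
  25 |  11 | caccbbaaaacacbbabbcabab
  26 |   0 | cbaabcbbccccaccbbaaaacacbbabbcabab
  27 |  14 | cbbaaaacacbbabbcabab
  28 |  23 | cbbabbcabab
  29 |   5 | cbbccccaccbbaaaacacbbabbcabab
  30 |  10 | ccaccbbaaaacacbbabbcabab
  31 |  13 | ccbbaaaacacbbabbcabab
  32 |   9 | cccaccbbaaaacacbbabbcabab
  33 |   8 | ccccaccbbaaaacacbbabbcabab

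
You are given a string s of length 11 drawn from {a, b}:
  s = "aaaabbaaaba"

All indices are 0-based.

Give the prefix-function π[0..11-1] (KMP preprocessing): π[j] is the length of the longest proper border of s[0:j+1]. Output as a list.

[0, 1, 2, 3, 0, 0, 1, 2, 3, 0, 1]

π[0] = 0
j=1 s[j]='a': π[1]=1 (border 'a')
j=2 s[j]='a': π[2]=2 (border 'aa')
j=3 s[j]='a': π[3]=3 (border 'aaa')
j=4 s[j]='b': k: 3→2→1→0; π[4]=0 (border '')
j=5 s[j]='b': π[5]=0 (border '')
j=6 s[j]='a': π[6]=1 (border 'a')
j=7 s[j]='a': π[7]=2 (border 'aa')
j=8 s[j]='a': π[8]=3 (border 'aaa')
j=9 s[j]='b': k: 3→2→1→0; π[9]=0 (border '')
j=10 s[j]='a': π[10]=1 (border 'a')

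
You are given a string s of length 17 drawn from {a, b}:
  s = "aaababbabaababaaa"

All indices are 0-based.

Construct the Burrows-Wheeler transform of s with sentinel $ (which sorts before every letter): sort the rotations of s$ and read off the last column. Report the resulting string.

aaab$babbaabaaabaa

rank  rotation            last
    0  $aaababbabaababaaa  a
    1  a$aaababbabaababaa  a
    2  aa$aaababbabaababa  a
    3  aaa$aaababbabaabab  b
    4  aaababbabaababaaa$  $
    5  aababaaa$aaababbab  b
    6  aababbabaababaaa$a  a
    7  abaaa$aaababbabaab  b
    8  abaababaaa$aaababb  b
    9  ababaaa$aaababbaba  a
   10  ababbabaababaaa$aa  a
   11  abbabaababaaa$aaab  b
   12  baaa$aaababbabaaba  a
   13  baababaaa$aaababba  a
   14  babaaa$aaababbabaa  a
   15  babaababaaa$aaabab  b
   16  babbabaababaaa$aaa  a
   17  bbabaababaaa$aaaba  a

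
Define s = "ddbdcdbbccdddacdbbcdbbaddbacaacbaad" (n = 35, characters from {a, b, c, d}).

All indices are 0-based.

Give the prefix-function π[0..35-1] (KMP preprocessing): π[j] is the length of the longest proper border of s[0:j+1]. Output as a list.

[0, 1, 0, 1, 0, 1, 0, 0, 0, 0, 1, 2, 2, 0, 0, 1, 0, 0, 0, 1, 0, 0, 0, 1, 2, 3, 0, 0, 0, 0, 0, 0, 0, 0, 1]

π[0] = 0
j=1 s[j]='d': π[1]=1 (border 'd')
j=2 s[j]='b': k: 1→0; π[2]=0 (border '')
j=3 s[j]='d': π[3]=1 (border 'd')
j=4 s[j]='c': k: 1→0; π[4]=0 (border '')
j=5 s[j]='d': π[5]=1 (border 'd')
j=6 s[j]='b': k: 1→0; π[6]=0 (border '')
j=7 s[j]='b': π[7]=0 (border '')
j=8 s[j]='c': π[8]=0 (border '')
j=9 s[j]='c': π[9]=0 (border '')
j=10 s[j]='d': π[10]=1 (border 'd')
j=11 s[j]='d': π[11]=2 (border 'dd')
j=12 s[j]='d': k: 2→1; π[12]=2 (border 'dd')
j=13 s[j]='a': k: 2→1→0; π[13]=0 (border '')
j=14 s[j]='c': π[14]=0 (border '')
j=15 s[j]='d': π[15]=1 (border 'd')
j=16 s[j]='b': k: 1→0; π[16]=0 (border '')
j=17 s[j]='b': π[17]=0 (border '')
j=18 s[j]='c': π[18]=0 (border '')
j=19 s[j]='d': π[19]=1 (border 'd')
j=20 s[j]='b': k: 1→0; π[20]=0 (border '')
j=21 s[j]='b': π[21]=0 (border '')
j=22 s[j]='a': π[22]=0 (border '')
j=23 s[j]='d': π[23]=1 (border 'd')
j=24 s[j]='d': π[24]=2 (border 'dd')
j=25 s[j]='b': π[25]=3 (border 'ddb')
j=26 s[j]='a': k: 3→0; π[26]=0 (border '')
j=27 s[j]='c': π[27]=0 (border '')
j=28 s[j]='a': π[28]=0 (border '')
j=29 s[j]='a': π[29]=0 (border '')
j=30 s[j]='c': π[30]=0 (border '')
j=31 s[j]='b': π[31]=0 (border '')
j=32 s[j]='a': π[32]=0 (border '')
j=33 s[j]='a': π[33]=0 (border '')
j=34 s[j]='d': π[34]=1 (border 'd')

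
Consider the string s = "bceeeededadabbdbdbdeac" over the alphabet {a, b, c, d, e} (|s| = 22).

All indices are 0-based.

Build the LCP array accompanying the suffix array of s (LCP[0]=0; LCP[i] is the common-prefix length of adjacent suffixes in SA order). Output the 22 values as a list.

rank | idx | suffix
   0 |  11 | abbdbdbdeac
   1 |  20 | ac
   2 |   9 | adabbdbdbdeac
   3 |  12 | bbdbdbdeac
   4 |   0 | bceeeededadabbdbdbdeac
   5 |  13 | bdbdbdeac
   6 |  15 | bdbdeac
   7 |  17 | bdeac
   8 |  21 | c
   9 |   1 | ceeeededadabbdbdbdeac
  10 |  10 | dabbdbdbdeac
  11 |   8 | dadabbdbdbdeac
  12 |  14 | dbdbdeac
  13 |  16 | dbdeac
  14 |  18 | deac
  15 |   6 | dedadabbdbdbdeac
  16 |  19 | eac
  17 |   7 | edadabbdbdbdeac
  18 |   5 | ededadabbdbdbdeac
  19 |   4 | eededadabbdbdbdeac
  20 |   3 | eeededadabbdbdbdeac
  21 |   2 | eeeededadabbdbdbdeac

SA = [11, 20, 9, 12, 0, 13, 15, 17, 21, 1, 10, 8, 14, 16, 18, 6, 19, 7, 5, 4, 3, 2]
rank  pair      lcp
   1  s[11:],s[20:]  1  'a'
   2  s[20:],s[9:]  1  'a'
   3  s[9:],s[12:]  0  ''
   4  s[12:],s[0:]  1  'b'
   5  s[0:],s[13:]  1  'b'
   6  s[13:],s[15:]  4  'bdbd'
   7  s[15:],s[17:]  2  'bd'
   8  s[17:],s[21:]  0  ''
   9  s[21:],s[1:]  1  'c'
  10  s[1:],s[10:]  0  ''
  11  s[10:],s[8:]  2  'da'
  12  s[8:],s[14:]  1  'd'
  13  s[14:],s[16:]  3  'dbd'
  14  s[16:],s[18:]  1  'd'
  15  s[18:],s[6:]  2  'de'
  16  s[6:],s[19:]  0  ''
  17  s[19:],s[7:]  1  'e'
  18  s[7:],s[5:]  2  'ed'
  19  s[5:],s[4:]  1  'e'
  20  s[4:],s[3:]  2  'ee'
  21  s[3:],s[2:]  3  'eee'

[0, 1, 1, 0, 1, 1, 4, 2, 0, 1, 0, 2, 1, 3, 1, 2, 0, 1, 2, 1, 2, 3]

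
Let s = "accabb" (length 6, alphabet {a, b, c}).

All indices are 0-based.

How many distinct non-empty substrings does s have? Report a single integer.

rank | idx | suffix
   0 |   3 | abb
   1 |   0 | accabb
   2 |   5 | b
   3 |   4 | bb
   4 |   2 | cabb
   5 |   1 | ccabb

SA = [3, 0, 5, 4, 2, 1]
i: (SA[i-1],SA[i]) lcp shared
  1: (3,0) 1 'a'
  2: (0,5) 0 ''
  3: (5,4) 1 'b'
  4: (4,2) 0 ''
  5: (2,1) 1 'c'

n(n+1)/2 = 6·7/2 = 21
Σ LCP = 0 + 1 + 0 + 1 + 0 + 1 = 3
distinct = 21 − 3 = 18

18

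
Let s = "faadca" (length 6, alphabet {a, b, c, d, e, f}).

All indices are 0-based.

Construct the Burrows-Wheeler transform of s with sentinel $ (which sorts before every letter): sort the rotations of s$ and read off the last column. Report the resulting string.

acfada$

rank  rotation last
    0  $faadca  a
    1  a$faadc  c
    2  aadca$f  f
    3  adca$fa  a
    4  ca$faad  d
    5  dca$faa  a
    6  faadca$  $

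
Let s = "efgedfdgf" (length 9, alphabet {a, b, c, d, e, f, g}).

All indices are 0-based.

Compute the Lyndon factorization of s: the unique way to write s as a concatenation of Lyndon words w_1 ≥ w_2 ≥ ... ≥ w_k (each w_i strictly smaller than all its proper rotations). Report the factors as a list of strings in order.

emit factor 1: 'efg' (i=0, period=3)
emit factor 2: 'e' (i=3, period=1)
emit factor 3: 'dfdgf' (i=4, period=5)

["efg", "e", "dfdgf"]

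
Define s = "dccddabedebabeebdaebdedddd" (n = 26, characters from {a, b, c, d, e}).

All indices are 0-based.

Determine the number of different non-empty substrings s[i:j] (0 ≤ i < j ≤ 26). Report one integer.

rank | idx | suffix
   0 |   5 | abedebabeebdaebdedddd
   1 |  11 | abeebdaebdedddd
   2 |  17 | aebdedddd
   3 |  10 | babeebdaebdedddd
   4 |  15 | bdaebdedddd
   5 |  19 | bdedddd
   6 |   6 | bedebabeebdaebdedddd
   7 |  12 | beebdaebdedddd
   8 |   1 | ccddabedebabeebdaebdedddd
   9 |   2 | cddabedebabeebdaebdedddd
  10 |  25 | d
  11 |   4 | dabedebabeebdaebdedddd
  12 |  16 | daebdedddd
  13 |   0 | dccddabedebabeebdaebdedddd
  14 |  24 | dd
  15 |   3 | ddabedebabeebdaebdedddd
  16 |  23 | ddd
  17 |  22 | dddd
  18 |   8 | debabeebdaebdedddd
  19 |  20 | dedddd
  20 |   9 | ebabeebdaebdedddd
  21 |  14 | ebdaebdedddd
  22 |  18 | ebdedddd
  23 |  21 | edddd
  24 |   7 | edebabeebdaebdedddd
  25 |  13 | eebdaebdedddd

SA = [5, 11, 17, 10, 15, 19, 6, 12, 1, 2, 25, 4, 16, 0, 24, 3, 23, 22, 8, 20, 9, 14, 18, 21, 7, 13]
i: (SA[i-1],SA[i]) lcp shared
  1: (5,11) 3 'abe'
  2: (11,17) 1 'a'
  3: (17,10) 0 ''
  4: (10,15) 1 'b'
  5: (15,19) 2 'bd'
  6: (19,6) 1 'b'
  7: (6,12) 2 'be'
  8: (12,1) 0 ''
  9: (1,2) 1 'c'
  10: (2,25) 0 ''
  11: (25,4) 1 'd'
  12: (4,16) 2 'da'
  13: (16,0) 1 'd'
  14: (0,24) 1 'd'
  15: (24,3) 2 'dd'
  16: (3,23) 2 'dd'
  17: (23,22) 3 'ddd'
  18: (22,8) 1 'd'
  19: (8,20) 2 'de'
  20: (20,9) 0 ''
  21: (9,14) 2 'eb'
  22: (14,18) 3 'ebd'
  23: (18,21) 1 'e'
  24: (21,7) 2 'ed'
  25: (7,13) 1 'e'

n(n+1)/2 = 26·27/2 = 351
Σ LCP = 0 + 3 + 1 + 0 + 1 + 2 + 1 + 2 + 0 + 1 + 0 + 1 + 2 + 1 + 1 + 2 + 2 + 3 + 1 + 2 + 0 + 2 + 3 + 1 + 2 + 1 = 35
distinct = 351 − 35 = 316

316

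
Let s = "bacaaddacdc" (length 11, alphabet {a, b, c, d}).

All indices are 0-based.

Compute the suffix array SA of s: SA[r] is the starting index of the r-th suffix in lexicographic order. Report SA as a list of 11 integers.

[3, 1, 7, 4, 0, 10, 2, 8, 6, 9, 5]

rank→(start, suffix):
  0 → (3, 'aaddacdc')
  1 → (1, 'acaaddacdc')
  2 → (7, 'acdc')
  3 → (4, 'addacdc')
  4 → (0, 'bacaaddacdc')
  5 → (10, 'c')
  6 → (2, 'caaddacdc')
  7 → (8, 'cdc')
  8 → (6, 'dacdc')
  9 → (9, 'dc')
  10 → (5, 'ddacdc')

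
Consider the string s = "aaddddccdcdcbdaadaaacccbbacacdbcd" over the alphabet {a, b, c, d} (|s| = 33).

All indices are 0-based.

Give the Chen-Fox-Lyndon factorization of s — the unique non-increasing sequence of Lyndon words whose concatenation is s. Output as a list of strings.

["aaddddccdcdcbd", "aad", "aaacccbbacacdbcd"]

emit factor 1: 'aaddddccdcdcbd' (i=0, period=14)
emit factor 2: 'aad' (i=14, period=3)
emit factor 3: 'aaacccbbacacdbcd' (i=17, period=16)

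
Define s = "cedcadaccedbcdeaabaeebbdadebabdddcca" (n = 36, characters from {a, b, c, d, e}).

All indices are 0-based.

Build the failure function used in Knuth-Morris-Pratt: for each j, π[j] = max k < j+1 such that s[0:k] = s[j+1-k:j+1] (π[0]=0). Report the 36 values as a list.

[0, 0, 0, 1, 0, 0, 0, 1, 1, 2, 3, 0, 1, 0, 0, 0, 0, 0, 0, 0, 0, 0, 0, 0, 0, 0, 0, 0, 0, 0, 0, 0, 0, 1, 1, 0]

π[0] = 0
j=1 s[j]='e': π[1]=0 (border '')
j=2 s[j]='d': π[2]=0 (border '')
j=3 s[j]='c': π[3]=1 (border 'c')
j=4 s[j]='a': k: 1→0; π[4]=0 (border '')
j=5 s[j]='d': π[5]=0 (border '')
j=6 s[j]='a': π[6]=0 (border '')
j=7 s[j]='c': π[7]=1 (border 'c')
j=8 s[j]='c': k: 1→0; π[8]=1 (border 'c')
j=9 s[j]='e': π[9]=2 (border 'ce')
j=10 s[j]='d': π[10]=3 (border 'ced')
j=11 s[j]='b': k: 3→0; π[11]=0 (border '')
j=12 s[j]='c': π[12]=1 (border 'c')
j=13 s[j]='d': k: 1→0; π[13]=0 (border '')
j=14 s[j]='e': π[14]=0 (border '')
j=15 s[j]='a': π[15]=0 (border '')
j=16 s[j]='a': π[16]=0 (border '')
j=17 s[j]='b': π[17]=0 (border '')
j=18 s[j]='a': π[18]=0 (border '')
j=19 s[j]='e': π[19]=0 (border '')
j=20 s[j]='e': π[20]=0 (border '')
j=21 s[j]='b': π[21]=0 (border '')
j=22 s[j]='b': π[22]=0 (border '')
j=23 s[j]='d': π[23]=0 (border '')
j=24 s[j]='a': π[24]=0 (border '')
j=25 s[j]='d': π[25]=0 (border '')
j=26 s[j]='e': π[26]=0 (border '')
j=27 s[j]='b': π[27]=0 (border '')
j=28 s[j]='a': π[28]=0 (border '')
j=29 s[j]='b': π[29]=0 (border '')
j=30 s[j]='d': π[30]=0 (border '')
j=31 s[j]='d': π[31]=0 (border '')
j=32 s[j]='d': π[32]=0 (border '')
j=33 s[j]='c': π[33]=1 (border 'c')
j=34 s[j]='c': k: 1→0; π[34]=1 (border 'c')
j=35 s[j]='a': k: 1→0; π[35]=0 (border '')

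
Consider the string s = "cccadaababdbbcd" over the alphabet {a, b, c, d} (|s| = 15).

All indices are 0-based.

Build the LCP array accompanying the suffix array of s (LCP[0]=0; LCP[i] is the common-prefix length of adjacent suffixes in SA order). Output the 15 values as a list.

sorted suffixes:
  #0 SA[0]=5  'aababdbbcd'
  #1 SA[1]=6  'ababdbbcd'
  #2 SA[2]=8  'abdbbcd'
  #3 SA[3]=3  'adaababdbbcd'
  #4 SA[4]=7  'babdbbcd'
  #5 SA[5]=11  'bbcd'
  #6 SA[6]=12  'bcd'
  #7 SA[7]=9  'bdbbcd'
  #8 SA[8]=2  'cadaababdbbcd'
  #9 SA[9]=1  'ccadaababdbbcd'
  #10 SA[10]=0  'cccadaababdbbcd'
  #11 SA[11]=13  'cd'
  #12 SA[12]=14  'd'
  #13 SA[13]=4  'daababdbbcd'
  #14 SA[14]=10  'dbbcd'

SA = [5, 6, 8, 3, 7, 11, 12, 9, 2, 1, 0, 13, 14, 4, 10]
i: (SA[i-1],SA[i]) lcp shared
  1: (5,6) 1 'a'
  2: (6,8) 2 'ab'
  3: (8,3) 1 'a'
  4: (3,7) 0 ''
  5: (7,11) 1 'b'
  6: (11,12) 1 'b'
  7: (12,9) 1 'b'
  8: (9,2) 0 ''
  9: (2,1) 1 'c'
  10: (1,0) 2 'cc'
  11: (0,13) 1 'c'
  12: (13,14) 0 ''
  13: (14,4) 1 'd'
  14: (4,10) 1 'd'

[0, 1, 2, 1, 0, 1, 1, 1, 0, 1, 2, 1, 0, 1, 1]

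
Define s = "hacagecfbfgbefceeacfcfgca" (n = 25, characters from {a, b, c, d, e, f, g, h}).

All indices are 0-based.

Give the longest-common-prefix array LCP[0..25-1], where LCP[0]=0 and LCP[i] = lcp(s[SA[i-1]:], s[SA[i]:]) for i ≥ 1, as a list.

rank→(start, suffix):
  0 → (24, 'a')
  1 → (1, 'acagecfbfgbefceeacfcfgca')
  2 → (17, 'acfcfgca')
  3 → (3, 'agecfbfgbefceeacfcfgca')
  4 → (11, 'befceeacfcfgca')
  5 → (8, 'bfgbefceeacfcfgca')
  6 → (23, 'ca')
  7 → (2, 'cagecfbfgbefceeacfcfgca')
  8 → (14, 'ceeacfcfgca')
  9 → (6, 'cfbfgbefceeacfcfgca')
  10 → (18, 'cfcfgca')
  11 → (20, 'cfgca')
  12 → (16, 'eacfcfgca')
  13 → (5, 'ecfbfgbefceeacfcfgca')
  14 → (15, 'eeacfcfgca')
  15 → (12, 'efceeacfcfgca')
  16 → (7, 'fbfgbefceeacfcfgca')
  17 → (13, 'fceeacfcfgca')
  18 → (19, 'fcfgca')
  19 → (9, 'fgbefceeacfcfgca')
  20 → (21, 'fgca')
  21 → (10, 'gbefceeacfcfgca')
  22 → (22, 'gca')
  23 → (4, 'gecfbfgbefceeacfcfgca')
  24 → (0, 'hacagecfbfgbefceeacfcfgca')

SA = [24, 1, 17, 3, 11, 8, 23, 2, 14, 6, 18, 20, 16, 5, 15, 12, 7, 13, 19, 9, 21, 10, 22, 4, 0]
i: (SA[i-1],SA[i]) lcp shared
  1: (24,1) 1 'a'
  2: (1,17) 2 'ac'
  3: (17,3) 1 'a'
  4: (3,11) 0 ''
  5: (11,8) 1 'b'
  6: (8,23) 0 ''
  7: (23,2) 2 'ca'
  8: (2,14) 1 'c'
  9: (14,6) 1 'c'
  10: (6,18) 2 'cf'
  11: (18,20) 2 'cf'
  12: (20,16) 0 ''
  13: (16,5) 1 'e'
  14: (5,15) 1 'e'
  15: (15,12) 1 'e'
  16: (12,7) 0 ''
  17: (7,13) 1 'f'
  18: (13,19) 2 'fc'
  19: (19,9) 1 'f'
  20: (9,21) 2 'fg'
  21: (21,10) 0 ''
  22: (10,22) 1 'g'
  23: (22,4) 1 'g'
  24: (4,0) 0 ''

[0, 1, 2, 1, 0, 1, 0, 2, 1, 1, 2, 2, 0, 1, 1, 1, 0, 1, 2, 1, 2, 0, 1, 1, 0]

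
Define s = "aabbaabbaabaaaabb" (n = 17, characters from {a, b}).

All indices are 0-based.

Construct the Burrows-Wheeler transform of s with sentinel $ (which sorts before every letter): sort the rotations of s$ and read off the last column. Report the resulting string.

bbabab$aaaababbaaa

rank  rotation            last
    0  $aabbaabbaabaaaabb  b
    1  aaaabb$aabbaabbaab  b
    2  aaabb$aabbaabbaaba  a
    3  aabaaaabb$aabbaabb  b
    4  aabb$aabbaabbaabaa  a
    5  aabbaabaaaabb$aabb  b
    6  aabbaabbaabaaaabb$  $
    7  abaaaabb$aabbaabba  a
    8  abb$aabbaabbaabaaa  a
    9  abbaabaaaabb$aabba  a
   10  abbaabbaabaaaabb$a  a
   11  b$aabbaabbaabaaaab  b
   12  baaaabb$aabbaabbaa  a
   13  baabaaaabb$aabbaab  b
   14  baabbaabaaaabb$aab  b
   15  bb$aabbaabbaabaaaa  a
   16  bbaabaaaabb$aabbaa  a
   17  bbaabbaabaaaabb$aa  a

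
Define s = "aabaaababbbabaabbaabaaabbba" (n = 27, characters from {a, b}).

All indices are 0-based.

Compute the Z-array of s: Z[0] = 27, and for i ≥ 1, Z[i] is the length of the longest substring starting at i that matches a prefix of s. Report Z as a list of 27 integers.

[27, 1, 0, 2, 4, 1, 0, 1, 0, 0, 0, 1, 0, 3, 1, 0, 0, 7, 1, 0, 2, 3, 1, 0, 0, 0, 1]

Z[0]=27
i=1: fresh scan; Z[1]=1 extend→box=[1,2)
i=2: fresh scan; Z[2]=0
i=3: fresh scan; Z[3]=2 extend→box=[3,5)
i=4: min(r-i=1, Z[1]=1)=1; Z[4]=4 extend→box=[4,8)
i=5: min(r-i=3, Z[1]=1)=1; Z[5]=1
i=6: min(r-i=2, Z[2]=0)=0; Z[6]=0
i=7: min(r-i=1, Z[3]=2)=1; Z[7]=1
i=8: fresh scan; Z[8]=0
i=9: fresh scan; Z[9]=0
i=10: fresh scan; Z[10]=0
i=11: fresh scan; Z[11]=1 extend→box=[11,12)
i=12: fresh scan; Z[12]=0
i=13: fresh scan; Z[13]=3 extend→box=[13,16)
i=14: min(r-i=2, Z[1]=1)=1; Z[14]=1
i=15: min(r-i=1, Z[2]=0)=0; Z[15]=0
i=16: fresh scan; Z[16]=0
i=17: fresh scan; Z[17]=7 extend→box=[17,24)
i=18: min(r-i=6, Z[1]=1)=1; Z[18]=1
i=19: min(r-i=5, Z[2]=0)=0; Z[19]=0
i=20: min(r-i=4, Z[3]=2)=2; Z[20]=2
i=21: min(r-i=3, Z[4]=4)=3; Z[21]=3
i=22: min(r-i=2, Z[5]=1)=1; Z[22]=1
i=23: min(r-i=1, Z[6]=0)=0; Z[23]=0
i=24: fresh scan; Z[24]=0
i=25: fresh scan; Z[25]=0
i=26: fresh scan; Z[26]=1 extend→box=[26,27)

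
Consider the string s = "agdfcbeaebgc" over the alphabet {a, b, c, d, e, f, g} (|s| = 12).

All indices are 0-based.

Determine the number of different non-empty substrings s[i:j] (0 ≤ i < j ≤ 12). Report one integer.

rank→(start, suffix):
  0 → (7, 'aebgc')
  1 → (0, 'agdfcbeaebgc')
  2 → (5, 'beaebgc')
  3 → (9, 'bgc')
  4 → (11, 'c')
  5 → (4, 'cbeaebgc')
  6 → (2, 'dfcbeaebgc')
  7 → (6, 'eaebgc')
  8 → (8, 'ebgc')
  9 → (3, 'fcbeaebgc')
  10 → (10, 'gc')
  11 → (1, 'gdfcbeaebgc')

SA = [7, 0, 5, 9, 11, 4, 2, 6, 8, 3, 10, 1]
rank  pair      lcp
   1  s[7:],s[0:]  1  'a'
   2  s[0:],s[5:]  0  ''
   3  s[5:],s[9:]  1  'b'
   4  s[9:],s[11:]  0  ''
   5  s[11:],s[4:]  1  'c'
   6  s[4:],s[2:]  0  ''
   7  s[2:],s[6:]  0  ''
   8  s[6:],s[8:]  1  'e'
   9  s[8:],s[3:]  0  ''
  10  s[3:],s[10:]  0  ''
  11  s[10:],s[1:]  1  'g'

n(n+1)/2 = 12·13/2 = 78
Σ LCP = 0 + 1 + 0 + 1 + 0 + 1 + 0 + 0 + 1 + 0 + 0 + 1 = 5
distinct = 78 − 5 = 73

73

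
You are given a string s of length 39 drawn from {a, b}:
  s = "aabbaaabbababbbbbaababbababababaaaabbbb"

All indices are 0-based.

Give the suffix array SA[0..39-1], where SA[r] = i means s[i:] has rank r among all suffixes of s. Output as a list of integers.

[31, 4, 32, 17, 0, 5, 33, 29, 27, 25, 23, 18, 9, 1, 20, 6, 34, 11, 38, 30, 3, 16, 28, 26, 24, 22, 8, 19, 10, 37, 2, 15, 21, 7, 36, 14, 35, 13, 12]

sorted suffixes:
  #0 SA[0]=31  'aaaabbbb'
  #1 SA[1]=4  'aaabbababbbbbaababbababababaaaabbbb'
  #2 SA[2]=32  'aaabbbb'
  #3 SA[3]=17  'aababbababababaaaabbbb'
  #4 SA[4]=0  'aabbaaabbababbbbbaababbababababaaaabbbb'
  #5 SA[5]=5  'aabbababbbbbaababbababababaaaabbbb'
  #6 SA[6]=33  'aabbbb'
  #7 SA[7]=29  'abaaaabbbb'
  #8 SA[8]=27  'ababaaaabbbb'
  #9 SA[9]=25  'abababaaaabbbb'
  #10 SA[10]=23  'ababababaaaabbbb'
  #11 SA[11]=18  'ababbababababaaaabbbb'
  #12 SA[12]=9  'ababbbbbaababbababababaaaabbbb'
  #13 SA[13]=1  'abbaaabbababbbbbaababbababababaaaabbbb'
  #14 SA[14]=20  'abbababababaaaabbbb'
  #15 SA[15]=6  'abbababbbbbaababbababababaaaabbbb'
  #16 SA[16]=34  'abbbb'
  #17 SA[17]=11  'abbbbbaababbababababaaaabbbb'
  #18 SA[18]=38  'b'
  #19 SA[19]=30  'baaaabbbb'
  #20 SA[20]=3  'baaabbababbbbbaababbababababaaaabbbb'
  #21 SA[21]=16  'baababbababababaaaabbbb'
  #22 SA[22]=28  'babaaaabbbb'
  #23 SA[23]=26  'bababaaaabbbb'
  #24 SA[24]=24  'babababaaaabbbb'
  #25 SA[25]=22  'bababababaaaabbbb'
  #26 SA[26]=8  'bababbbbbaababbababababaaaabbbb'
  #27 SA[27]=19  'babbababababaaaabbbb'
  #28 SA[28]=10  'babbbbbaababbababababaaaabbbb'
  #29 SA[29]=37  'bb'
  #30 SA[30]=2  'bbaaabbababbbbbaababbababababaaaabbbb'
  #31 SA[31]=15  'bbaababbababababaaaabbbb'
  #32 SA[32]=21  'bbababababaaaabbbb'
  #33 SA[33]=7  'bbababbbbbaababbababababaaaabbbb'
  #34 SA[34]=36  'bbb'
  #35 SA[35]=14  'bbbaababbababababaaaabbbb'
  #36 SA[36]=35  'bbbb'
  #37 SA[37]=13  'bbbbaababbababababaaaabbbb'
  #38 SA[38]=12  'bbbbbaababbababababaaaabbbb'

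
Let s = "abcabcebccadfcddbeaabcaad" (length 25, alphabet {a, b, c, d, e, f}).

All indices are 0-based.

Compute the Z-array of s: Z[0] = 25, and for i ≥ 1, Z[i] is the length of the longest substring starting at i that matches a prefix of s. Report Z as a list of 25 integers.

[25, 0, 0, 3, 0, 0, 0, 0, 0, 0, 1, 0, 0, 0, 0, 0, 0, 0, 1, 4, 0, 0, 1, 1, 0]

Z[0]=25
i=1: fresh scan; Z[1]=0
i=2: fresh scan; Z[2]=0
i=3: fresh scan; Z[3]=3 grow→box=[3,6)
i=4: min(r-i=2, Z[1]=0)=0; Z[4]=0
i=5: min(r-i=1, Z[2]=0)=0; Z[5]=0
i=6: fresh scan; Z[6]=0
i=7: fresh scan; Z[7]=0
i=8: fresh scan; Z[8]=0
i=9: fresh scan; Z[9]=0
i=10: fresh scan; Z[10]=1 grow→box=[10,11)
i=11: fresh scan; Z[11]=0
i=12: fresh scan; Z[12]=0
i=13: fresh scan; Z[13]=0
i=14: fresh scan; Z[14]=0
i=15: fresh scan; Z[15]=0
i=16: fresh scan; Z[16]=0
i=17: fresh scan; Z[17]=0
i=18: fresh scan; Z[18]=1 grow→box=[18,19)
i=19: fresh scan; Z[19]=4 grow→box=[19,23)
i=20: min(r-i=3, Z[1]=0)=0; Z[20]=0
i=21: min(r-i=2, Z[2]=0)=0; Z[21]=0
i=22: min(r-i=1, Z[3]=3)=1; Z[22]=1
i=23: fresh scan; Z[23]=1 grow→box=[23,24)
i=24: fresh scan; Z[24]=0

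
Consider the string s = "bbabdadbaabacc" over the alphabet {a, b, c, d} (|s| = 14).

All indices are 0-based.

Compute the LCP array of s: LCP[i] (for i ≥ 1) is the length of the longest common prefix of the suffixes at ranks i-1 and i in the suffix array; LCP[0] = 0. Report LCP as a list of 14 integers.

sorted suffixes:
  #0 SA[0]=8  'aabacc'
  #1 SA[1]=9  'abacc'
  #2 SA[2]=2  'abdadbaabacc'
  #3 SA[3]=11  'acc'
  #4 SA[4]=5  'adbaabacc'
  #5 SA[5]=7  'baabacc'
  #6 SA[6]=1  'babdadbaabacc'
  #7 SA[7]=10  'bacc'
  #8 SA[8]=0  'bbabdadbaabacc'
  #9 SA[9]=3  'bdadbaabacc'
  #10 SA[10]=13  'c'
  #11 SA[11]=12  'cc'
  #12 SA[12]=4  'dadbaabacc'
  #13 SA[13]=6  'dbaabacc'

SA = [8, 9, 2, 11, 5, 7, 1, 10, 0, 3, 13, 12, 4, 6]
[i] adj suffixes → lcp
  [1] 8/9 → 1 ('a')
  [2] 9/2 → 2 ('ab')
  [3] 2/11 → 1 ('a')
  [4] 11/5 → 1 ('a')
  [5] 5/7 → 0 ('')
  [6] 7/1 → 2 ('ba')
  [7] 1/10 → 2 ('ba')
  [8] 10/0 → 1 ('b')
  [9] 0/3 → 1 ('b')
  [10] 3/13 → 0 ('')
  [11] 13/12 → 1 ('c')
  [12] 12/4 → 0 ('')
  [13] 4/6 → 1 ('d')

[0, 1, 2, 1, 1, 0, 2, 2, 1, 1, 0, 1, 0, 1]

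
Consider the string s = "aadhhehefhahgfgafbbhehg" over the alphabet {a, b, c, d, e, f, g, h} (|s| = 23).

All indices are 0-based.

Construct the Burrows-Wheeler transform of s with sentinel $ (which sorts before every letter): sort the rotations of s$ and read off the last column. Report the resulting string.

g$aghfbahhhagehfhfehbead

rank  rotation                  last
    0  $aadhhehefhahgfgafbbhehg  g
    1  aadhhehefhahgfgafbbhehg$  $
    2  adhhehefhahgfgafbbhehg$a  a
    3  afbbhehg$aadhhehefhahgfg  g
    4  ahgfgafbbhehg$aadhhehefh  h
    5  bbhehg$aadhhehefhahgfgaf  f
    6  bhehg$aadhhehefhahgfgafb  b
    7  dhhehefhahgfgafbbhehg$aa  a
    8  efhahgfgafbbhehg$aadhheh  h
    9  ehefhahgfgafbbhehg$aadhh  h
   10  ehg$aadhhehefhahgfgafbbh  h
   11  fbbhehg$aadhhehefhahgfga  a
   12  fgafbbhehg$aadhhehefhahg  g
   13  fhahgfgafbbhehg$aadhhehe  e
   14  g$aadhhehefhahgfgafbbheh  h
   15  gafbbhehg$aadhhehefhahgf  f
   16  gfgafbbhehg$aadhhehefhah  h
   17  hahgfgafbbhehg$aadhhehef  f
   18  hefhahgfgafbbhehg$aadhhe  e
   19  hehefhahgfgafbbhehg$aadh  h
   20  hehg$aadhhehefhahgfgafbb  b
   21  hg$aadhhehefhahgfgafbbhe  e
   22  hgfgafbbhehg$aadhhehefha  a
   23  hhehefhahgfgafbbhehg$aad  d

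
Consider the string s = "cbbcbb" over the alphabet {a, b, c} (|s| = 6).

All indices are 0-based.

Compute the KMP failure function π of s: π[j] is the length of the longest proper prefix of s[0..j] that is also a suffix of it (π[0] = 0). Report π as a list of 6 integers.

[0, 0, 0, 1, 2, 3]

π[0] = 0
j=1 s[j]='b': π[1]=0 (border '')
j=2 s[j]='b': π[2]=0 (border '')
j=3 s[j]='c': π[3]=1 (border 'c')
j=4 s[j]='b': π[4]=2 (border 'cb')
j=5 s[j]='b': π[5]=3 (border 'cbb')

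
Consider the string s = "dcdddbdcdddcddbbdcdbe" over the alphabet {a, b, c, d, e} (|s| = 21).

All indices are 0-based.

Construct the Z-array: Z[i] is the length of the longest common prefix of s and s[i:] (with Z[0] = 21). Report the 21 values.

Z[0]=21
i=1: outside box; Z[1]=0
i=2: outside box; Z[2]=1 scan→box=[2,3)
i=3: outside box; Z[3]=1 scan→box=[3,4)
i=4: outside box; Z[4]=1 scan→box=[4,5)
i=5: outside box; Z[5]=0
i=6: outside box; Z[6]=5 scan→box=[6,11)
i=7: min(r-i=4, Z[1]=0)=0; Z[7]=0
i=8: min(r-i=3, Z[2]=1)=1; Z[8]=1
i=9: min(r-i=2, Z[3]=1)=1; Z[9]=1
i=10: min(r-i=1, Z[4]=1)=1; Z[10]=4 scan→box=[10,14)
i=11: min(r-i=3, Z[1]=0)=0; Z[11]=0
i=12: min(r-i=2, Z[2]=1)=1; Z[12]=1
i=13: min(r-i=1, Z[3]=1)=1; Z[13]=1
i=14: outside box; Z[14]=0
i=15: outside box; Z[15]=0
i=16: outside box; Z[16]=3 scan→box=[16,19)
i=17: min(r-i=2, Z[1]=0)=0; Z[17]=0
i=18: min(r-i=1, Z[2]=1)=1; Z[18]=1
i=19: outside box; Z[19]=0
i=20: outside box; Z[20]=0

[21, 0, 1, 1, 1, 0, 5, 0, 1, 1, 4, 0, 1, 1, 0, 0, 3, 0, 1, 0, 0]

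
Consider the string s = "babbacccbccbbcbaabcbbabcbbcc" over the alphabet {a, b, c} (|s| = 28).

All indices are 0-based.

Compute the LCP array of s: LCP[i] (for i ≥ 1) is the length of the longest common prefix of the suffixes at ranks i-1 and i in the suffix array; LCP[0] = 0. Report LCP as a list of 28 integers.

[0, 1, 2, 5, 1, 0, 2, 3, 2, 1, 3, 2, 3, 1, 3, 4, 2, 3, 0, 1, 2, 3, 4, 2, 1, 2, 3, 2]

rank→(start, suffix):
  0 → (15, 'aabcbbabcbbcc')
  1 → (1, 'abbacccbccbbcbaabcbbabcbbcc')
  2 → (16, 'abcbbabcbbcc')
  3 → (21, 'abcbbcc')
  4 → (4, 'acccbccbbcbaabcbbabcbbcc')
  5 → (14, 'baabcbbabcbbcc')
  6 → (0, 'babbacccbccbbcbaabcbbabcbbcc')
  7 → (20, 'babcbbcc')
  8 → (3, 'bacccbccbbcbaabcbbabcbbcc')
  9 → (19, 'bbabcbbcc')
  10 → (2, 'bbacccbccbbcbaabcbbabcbbcc')
  11 → (11, 'bbcbaabcbbabcbbcc')
  12 → (24, 'bbcc')
  13 → (12, 'bcbaabcbbabcbbcc')
  14 → (17, 'bcbbabcbbcc')
  15 → (22, 'bcbbcc')
  16 → (25, 'bcc')
  17 → (8, 'bccbbcbaabcbbabcbbcc')
  18 → (27, 'c')
  19 → (13, 'cbaabcbbabcbbcc')
  20 → (18, 'cbbabcbbcc')
  21 → (10, 'cbbcbaabcbbabcbbcc')
  22 → (23, 'cbbcc')
  23 → (7, 'cbccbbcbaabcbbabcbbcc')
  24 → (26, 'cc')
  25 → (9, 'ccbbcbaabcbbabcbbcc')
  26 → (6, 'ccbccbbcbaabcbbabcbbcc')
  27 → (5, 'cccbccbbcbaabcbbabcbbcc')

SA = [15, 1, 16, 21, 4, 14, 0, 20, 3, 19, 2, 11, 24, 12, 17, 22, 25, 8, 27, 13, 18, 10, 23, 7, 26, 9, 6, 5]
[i] adj suffixes → lcp
  [1] 15/1 → 1 ('a')
  [2] 1/16 → 2 ('ab')
  [3] 16/21 → 5 ('abcbb')
  [4] 21/4 → 1 ('a')
  [5] 4/14 → 0 ('')
  [6] 14/0 → 2 ('ba')
  [7] 0/20 → 3 ('bab')
  [8] 20/3 → 2 ('ba')
  [9] 3/19 → 1 ('b')
  [10] 19/2 → 3 ('bba')
  [11] 2/11 → 2 ('bb')
  [12] 11/24 → 3 ('bbc')
  [13] 24/12 → 1 ('b')
  [14] 12/17 → 3 ('bcb')
  [15] 17/22 → 4 ('bcbb')
  [16] 22/25 → 2 ('bc')
  [17] 25/8 → 3 ('bcc')
  [18] 8/27 → 0 ('')
  [19] 27/13 → 1 ('c')
  [20] 13/18 → 2 ('cb')
  [21] 18/10 → 3 ('cbb')
  [22] 10/23 → 4 ('cbbc')
  [23] 23/7 → 2 ('cb')
  [24] 7/26 → 1 ('c')
  [25] 26/9 → 2 ('cc')
  [26] 9/6 → 3 ('ccb')
  [27] 6/5 → 2 ('cc')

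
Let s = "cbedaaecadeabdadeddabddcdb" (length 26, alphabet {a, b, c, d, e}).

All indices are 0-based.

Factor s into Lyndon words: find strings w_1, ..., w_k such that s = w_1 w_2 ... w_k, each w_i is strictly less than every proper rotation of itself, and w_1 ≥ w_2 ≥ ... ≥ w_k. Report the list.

["c", "bed", "aaecadeabdadeddabddcdb"]

emit factor 1: 'c' (i=0, period=1)
emit factor 2: 'bed' (i=1, period=3)
emit factor 3: 'aaecadeabdadeddabddcdb' (i=4, period=22)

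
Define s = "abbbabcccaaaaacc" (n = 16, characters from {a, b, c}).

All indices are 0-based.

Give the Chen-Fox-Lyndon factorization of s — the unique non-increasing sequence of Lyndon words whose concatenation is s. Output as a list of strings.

["abbbabccc", "aaaaacc"]

emit factor 1: 'abbbabccc' (i=0, period=9)
emit factor 2: 'aaaaacc' (i=9, period=7)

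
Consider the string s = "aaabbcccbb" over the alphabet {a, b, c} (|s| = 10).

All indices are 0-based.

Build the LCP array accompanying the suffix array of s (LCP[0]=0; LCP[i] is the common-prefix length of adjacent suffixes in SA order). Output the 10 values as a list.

rank | idx | suffix
   0 |   0 | aaabbcccbb
   1 |   1 | aabbcccbb
   2 |   2 | abbcccbb
   3 |   9 | b
   4 |   8 | bb
   5 |   3 | bbcccbb
   6 |   4 | bcccbb
   7 |   7 | cbb
   8 |   6 | ccbb
   9 |   5 | cccbb

SA = [0, 1, 2, 9, 8, 3, 4, 7, 6, 5]
rank  pair      lcp
   1  s[0:],s[1:]  2  'aa'
   2  s[1:],s[2:]  1  'a'
   3  s[2:],s[9:]  0  ''
   4  s[9:],s[8:]  1  'b'
   5  s[8:],s[3:]  2  'bb'
   6  s[3:],s[4:]  1  'b'
   7  s[4:],s[7:]  0  ''
   8  s[7:],s[6:]  1  'c'
   9  s[6:],s[5:]  2  'cc'

[0, 2, 1, 0, 1, 2, 1, 0, 1, 2]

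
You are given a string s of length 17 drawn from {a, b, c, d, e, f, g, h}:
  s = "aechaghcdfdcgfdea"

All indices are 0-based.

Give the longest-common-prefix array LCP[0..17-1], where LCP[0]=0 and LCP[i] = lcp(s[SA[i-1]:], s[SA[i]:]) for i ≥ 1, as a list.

[0, 1, 1, 0, 1, 1, 0, 1, 1, 0, 1, 0, 2, 0, 1, 0, 1]

rank→(start, suffix):
  0 → (16, 'a')
  1 → (0, 'aechaghcdfdcgfdea')
  2 → (4, 'aghcdfdcgfdea')
  3 → (7, 'cdfdcgfdea')
  4 → (11, 'cgfdea')
  5 → (2, 'chaghcdfdcgfdea')
  6 → (10, 'dcgfdea')
  7 → (14, 'dea')
  8 → (8, 'dfdcgfdea')
  9 → (15, 'ea')
  10 → (1, 'echaghcdfdcgfdea')
  11 → (9, 'fdcgfdea')
  12 → (13, 'fdea')
  13 → (12, 'gfdea')
  14 → (5, 'ghcdfdcgfdea')
  15 → (3, 'haghcdfdcgfdea')
  16 → (6, 'hcdfdcgfdea')

SA = [16, 0, 4, 7, 11, 2, 10, 14, 8, 15, 1, 9, 13, 12, 5, 3, 6]
[i] adj suffixes → lcp
  [1] 16/0 → 1 ('a')
  [2] 0/4 → 1 ('a')
  [3] 4/7 → 0 ('')
  [4] 7/11 → 1 ('c')
  [5] 11/2 → 1 ('c')
  [6] 2/10 → 0 ('')
  [7] 10/14 → 1 ('d')
  [8] 14/8 → 1 ('d')
  [9] 8/15 → 0 ('')
  [10] 15/1 → 1 ('e')
  [11] 1/9 → 0 ('')
  [12] 9/13 → 2 ('fd')
  [13] 13/12 → 0 ('')
  [14] 12/5 → 1 ('g')
  [15] 5/3 → 0 ('')
  [16] 3/6 → 1 ('h')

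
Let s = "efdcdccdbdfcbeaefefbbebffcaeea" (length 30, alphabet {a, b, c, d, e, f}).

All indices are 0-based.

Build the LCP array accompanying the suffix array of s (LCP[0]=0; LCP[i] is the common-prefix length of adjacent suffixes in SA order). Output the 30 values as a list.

[0, 1, 2, 0, 1, 1, 2, 1, 0, 1, 1, 1, 2, 0, 1, 2, 1, 0, 2, 1, 1, 1, 2, 2, 0, 1, 2, 1, 1, 1]

sorted suffixes:
  #0 SA[0]=29  'a'
  #1 SA[1]=26  'aeea'
  #2 SA[2]=14  'aefefbbebffcaeea'
  #3 SA[3]=19  'bbebffcaeea'
  #4 SA[4]=8  'bdfcbeaefefbbebffcaeea'
  #5 SA[5]=12  'beaefefbbebffcaeea'
  #6 SA[6]=20  'bebffcaeea'
  #7 SA[7]=22  'bffcaeea'
  #8 SA[8]=25  'caeea'
  #9 SA[9]=11  'cbeaefefbbebffcaeea'
  #10 SA[10]=5  'ccdbdfcbeaefefbbebffcaeea'
  #11 SA[11]=6  'cdbdfcbeaefefbbebffcaeea'
  #12 SA[12]=3  'cdccdbdfcbeaefefbbebffcaeea'
  #13 SA[13]=7  'dbdfcbeaefefbbebffcaeea'
  #14 SA[14]=4  'dccdbdfcbeaefefbbebffcaeea'
  #15 SA[15]=2  'dcdccdbdfcbeaefefbbebffcaeea'
  #16 SA[16]=9  'dfcbeaefefbbebffcaeea'
  #17 SA[17]=28  'ea'
  #18 SA[18]=13  'eaefefbbebffcaeea'
  #19 SA[19]=21  'ebffcaeea'
  #20 SA[20]=27  'eea'
  #21 SA[21]=17  'efbbebffcaeea'
  #22 SA[22]=0  'efdcdccdbdfcbeaefefbbebffcaeea'
  #23 SA[23]=15  'efefbbebffcaeea'
  #24 SA[24]=18  'fbbebffcaeea'
  #25 SA[25]=24  'fcaeea'
  #26 SA[26]=10  'fcbeaefefbbebffcaeea'
  #27 SA[27]=1  'fdcdccdbdfcbeaefefbbebffcaeea'
  #28 SA[28]=16  'fefbbebffcaeea'
  #29 SA[29]=23  'ffcaeea'

SA = [29, 26, 14, 19, 8, 12, 20, 22, 25, 11, 5, 6, 3, 7, 4, 2, 9, 28, 13, 21, 27, 17, 0, 15, 18, 24, 10, 1, 16, 23]
i: (SA[i-1],SA[i]) lcp shared
  1: (29,26) 1 'a'
  2: (26,14) 2 'ae'
  3: (14,19) 0 ''
  4: (19,8) 1 'b'
  5: (8,12) 1 'b'
  6: (12,20) 2 'be'
  7: (20,22) 1 'b'
  8: (22,25) 0 ''
  9: (25,11) 1 'c'
  10: (11,5) 1 'c'
  11: (5,6) 1 'c'
  12: (6,3) 2 'cd'
  13: (3,7) 0 ''
  14: (7,4) 1 'd'
  15: (4,2) 2 'dc'
  16: (2,9) 1 'd'
  17: (9,28) 0 ''
  18: (28,13) 2 'ea'
  19: (13,21) 1 'e'
  20: (21,27) 1 'e'
  21: (27,17) 1 'e'
  22: (17,0) 2 'ef'
  23: (0,15) 2 'ef'
  24: (15,18) 0 ''
  25: (18,24) 1 'f'
  26: (24,10) 2 'fc'
  27: (10,1) 1 'f'
  28: (1,16) 1 'f'
  29: (16,23) 1 'f'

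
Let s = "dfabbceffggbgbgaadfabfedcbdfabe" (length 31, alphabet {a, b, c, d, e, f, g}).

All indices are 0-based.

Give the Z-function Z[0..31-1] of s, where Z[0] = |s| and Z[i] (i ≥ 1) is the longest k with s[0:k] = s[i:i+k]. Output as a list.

Z[0]=31
i=1: fresh scan; Z[1]=0
i=2: fresh scan; Z[2]=0
i=3: fresh scan; Z[3]=0
i=4: fresh scan; Z[4]=0
i=5: fresh scan; Z[5]=0
i=6: fresh scan; Z[6]=0
i=7: fresh scan; Z[7]=0
i=8: fresh scan; Z[8]=0
i=9: fresh scan; Z[9]=0
i=10: fresh scan; Z[10]=0
i=11: fresh scan; Z[11]=0
i=12: fresh scan; Z[12]=0
i=13: fresh scan; Z[13]=0
i=14: fresh scan; Z[14]=0
i=15: fresh scan; Z[15]=0
i=16: fresh scan; Z[16]=0
i=17: fresh scan; Z[17]=4 extend→box=[17,21)
i=18: min(r-i=3, Z[1]=0)=0; Z[18]=0
i=19: min(r-i=2, Z[2]=0)=0; Z[19]=0
i=20: min(r-i=1, Z[3]=0)=0; Z[20]=0
i=21: fresh scan; Z[21]=0
i=22: fresh scan; Z[22]=0
i=23: fresh scan; Z[23]=1 extend→box=[23,24)
i=24: fresh scan; Z[24]=0
i=25: fresh scan; Z[25]=0
i=26: fresh scan; Z[26]=4 extend→box=[26,30)
i=27: min(r-i=3, Z[1]=0)=0; Z[27]=0
i=28: min(r-i=2, Z[2]=0)=0; Z[28]=0
i=29: min(r-i=1, Z[3]=0)=0; Z[29]=0
i=30: fresh scan; Z[30]=0

[31, 0, 0, 0, 0, 0, 0, 0, 0, 0, 0, 0, 0, 0, 0, 0, 0, 4, 0, 0, 0, 0, 0, 1, 0, 0, 4, 0, 0, 0, 0]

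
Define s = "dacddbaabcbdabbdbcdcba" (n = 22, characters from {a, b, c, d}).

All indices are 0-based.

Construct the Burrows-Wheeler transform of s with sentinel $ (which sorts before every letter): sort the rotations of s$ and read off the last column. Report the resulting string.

rank  rotation                 last
    0  $dacddbaabcbdabbdbcdcba  a
    1  a$dacddbaabcbdabbdbcdcb  b
    2  aabcbdabbdbcdcba$dacddb  b
    3  abbdbcdcba$dacddbaabcbd  d
    4  abcbdabbdbcdcba$dacddba  a
    5  acddbaabcbdabbdbcdcba$d  d
    6  ba$dacddbaabcbdabbdbcdc  c
    7  baabcbdabbdbcdcba$dacdd  d
    8  bbdbcdcba$dacddbaabcbda  a
    9  bcbdabbdbcdcba$dacddbaa  a
   10  bcdcba$dacddbaabcbdabbd  d
   11  bdabbdbcdcba$dacddbaabc  c
   12  bdbcdcba$dacddbaabcbdab  b
   13  cba$dacddbaabcbdabbdbcd  d
   14  cbdabbdbcdcba$dacddbaab  b
   15  cdcba$dacddbaabcbdabbdb  b
   16  cddbaabcbdabbdbcdcba$da  a
   17  dabbdbcdcba$dacddbaabcb  b
   18  dacddbaabcbdabbdbcdcba$  $
   19  dbaabcbdabbdbcdcba$dacd  d
   20  dbcdcba$dacddbaabcbdabb  b
   21  dcba$dacddbaabcbdabbdbc  c
   22  ddbaabcbdabbdbcdcba$dac  c

abbdadcdaadcbdbbab$dbcc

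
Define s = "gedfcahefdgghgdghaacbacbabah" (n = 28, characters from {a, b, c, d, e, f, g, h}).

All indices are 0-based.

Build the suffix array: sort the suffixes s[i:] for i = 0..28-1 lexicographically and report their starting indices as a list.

[17, 24, 21, 18, 26, 5, 23, 20, 25, 4, 22, 19, 2, 9, 14, 1, 7, 3, 8, 13, 0, 10, 15, 11, 27, 16, 6, 12]

rank→(start, suffix):
  0 → (17, 'aacbacbabah')
  1 → (24, 'abah')
  2 → (21, 'acbabah')
  3 → (18, 'acbacbabah')
  4 → (26, 'ah')
  5 → (5, 'ahefdgghgdghaacbacbabah')
  6 → (23, 'babah')
  7 → (20, 'bacbabah')
  8 → (25, 'bah')
  9 → (4, 'cahefdgghgdghaacbacbabah')
  10 → (22, 'cbabah')
  11 → (19, 'cbacbabah')
  12 → (2, 'dfcahefdgghgdghaacbacbabah')
  13 → (9, 'dgghgdghaacbacbabah')
  14 → (14, 'dghaacbacbabah')
  15 → (1, 'edfcahefdgghgdghaacbacbabah')
  16 → (7, 'efdgghgdghaacbacbabah')
  17 → (3, 'fcahefdgghgdghaacbacbabah')
  18 → (8, 'fdgghgdghaacbacbabah')
  19 → (13, 'gdghaacbacbabah')
  20 → (0, 'gedfcahefdgghgdghaacbacbabah')
  21 → (10, 'gghgdghaacbacbabah')
  22 → (15, 'ghaacbacbabah')
  23 → (11, 'ghgdghaacbacbabah')
  24 → (27, 'h')
  25 → (16, 'haacbacbabah')
  26 → (6, 'hefdgghgdghaacbacbabah')
  27 → (12, 'hgdghaacbacbabah')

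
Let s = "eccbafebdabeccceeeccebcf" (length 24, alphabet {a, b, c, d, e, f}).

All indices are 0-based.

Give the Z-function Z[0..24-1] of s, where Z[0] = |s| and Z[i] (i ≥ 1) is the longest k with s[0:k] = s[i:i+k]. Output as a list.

Z[0]=24
i=1: outside box; Z[1]=0
i=2: outside box; Z[2]=0
i=3: outside box; Z[3]=0
i=4: outside box; Z[4]=0
i=5: outside box; Z[5]=0
i=6: outside box; Z[6]=1 scan→box=[6,7)
i=7: outside box; Z[7]=0
i=8: outside box; Z[8]=0
i=9: outside box; Z[9]=0
i=10: outside box; Z[10]=0
i=11: outside box; Z[11]=3 scan→box=[11,14)
i=12: min(r-i=2, Z[1]=0)=0; Z[12]=0
i=13: min(r-i=1, Z[2]=0)=0; Z[13]=0
i=14: outside box; Z[14]=0
i=15: outside box; Z[15]=1 scan→box=[15,16)
i=16: outside box; Z[16]=1 scan→box=[16,17)
i=17: outside box; Z[17]=3 scan→box=[17,20)
i=18: min(r-i=2, Z[1]=0)=0; Z[18]=0
i=19: min(r-i=1, Z[2]=0)=0; Z[19]=0
i=20: outside box; Z[20]=1 scan→box=[20,21)
i=21: outside box; Z[21]=0
i=22: outside box; Z[22]=0
i=23: outside box; Z[23]=0

[24, 0, 0, 0, 0, 0, 1, 0, 0, 0, 0, 3, 0, 0, 0, 1, 1, 3, 0, 0, 1, 0, 0, 0]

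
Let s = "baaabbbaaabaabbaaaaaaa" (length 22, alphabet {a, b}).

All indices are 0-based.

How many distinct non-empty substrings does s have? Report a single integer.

190

sorted suffixes:
  #0 SA[0]=21  'a'
  #1 SA[1]=20  'aa'
  #2 SA[2]=19  'aaa'
  #3 SA[3]=18  'aaaa'
  #4 SA[4]=17  'aaaaa'
  #5 SA[5]=16  'aaaaaa'
  #6 SA[6]=15  'aaaaaaa'
  #7 SA[7]=7  'aaabaabbaaaaaaa'
  #8 SA[8]=1  'aaabbbaaabaabbaaaaaaa'
  #9 SA[9]=8  'aabaabbaaaaaaa'
  #10 SA[10]=11  'aabbaaaaaaa'
  #11 SA[11]=2  'aabbbaaabaabbaaaaaaa'
  #12 SA[12]=9  'abaabbaaaaaaa'
  #13 SA[13]=12  'abbaaaaaaa'
  #14 SA[14]=3  'abbbaaabaabbaaaaaaa'
  #15 SA[15]=14  'baaaaaaa'
  #16 SA[16]=6  'baaabaabbaaaaaaa'
  #17 SA[17]=0  'baaabbbaaabaabbaaaaaaa'
  #18 SA[18]=10  'baabbaaaaaaa'
  #19 SA[19]=13  'bbaaaaaaa'
  #20 SA[20]=5  'bbaaabaabbaaaaaaa'
  #21 SA[21]=4  'bbbaaabaabbaaaaaaa'

SA = [21, 20, 19, 18, 17, 16, 15, 7, 1, 8, 11, 2, 9, 12, 3, 14, 6, 0, 10, 13, 5, 4]
[i] adj suffixes → lcp
  [1] 21/20 → 1 ('a')
  [2] 20/19 → 2 ('aa')
  [3] 19/18 → 3 ('aaa')
  [4] 18/17 → 4 ('aaaa')
  [5] 17/16 → 5 ('aaaaa')
  [6] 16/15 → 6 ('aaaaaa')
  [7] 15/7 → 3 ('aaa')
  [8] 7/1 → 4 ('aaab')
  [9] 1/8 → 2 ('aa')
  [10] 8/11 → 3 ('aab')
  [11] 11/2 → 4 ('aabb')
  [12] 2/9 → 1 ('a')
  [13] 9/12 → 2 ('ab')
  [14] 12/3 → 3 ('abb')
  [15] 3/14 → 0 ('')
  [16] 14/6 → 4 ('baaa')
  [17] 6/0 → 5 ('baaab')
  [18] 0/10 → 3 ('baa')
  [19] 10/13 → 1 ('b')
  [20] 13/5 → 5 ('bbaaa')
  [21] 5/4 → 2 ('bb')

n(n+1)/2 = 22·23/2 = 253
Σ LCP = 0 + 1 + 2 + 3 + 4 + 5 + 6 + 3 + 4 + 2 + 3 + 4 + 1 + 2 + 3 + 0 + 4 + 5 + 3 + 1 + 5 + 2 = 63
distinct = 253 − 63 = 190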